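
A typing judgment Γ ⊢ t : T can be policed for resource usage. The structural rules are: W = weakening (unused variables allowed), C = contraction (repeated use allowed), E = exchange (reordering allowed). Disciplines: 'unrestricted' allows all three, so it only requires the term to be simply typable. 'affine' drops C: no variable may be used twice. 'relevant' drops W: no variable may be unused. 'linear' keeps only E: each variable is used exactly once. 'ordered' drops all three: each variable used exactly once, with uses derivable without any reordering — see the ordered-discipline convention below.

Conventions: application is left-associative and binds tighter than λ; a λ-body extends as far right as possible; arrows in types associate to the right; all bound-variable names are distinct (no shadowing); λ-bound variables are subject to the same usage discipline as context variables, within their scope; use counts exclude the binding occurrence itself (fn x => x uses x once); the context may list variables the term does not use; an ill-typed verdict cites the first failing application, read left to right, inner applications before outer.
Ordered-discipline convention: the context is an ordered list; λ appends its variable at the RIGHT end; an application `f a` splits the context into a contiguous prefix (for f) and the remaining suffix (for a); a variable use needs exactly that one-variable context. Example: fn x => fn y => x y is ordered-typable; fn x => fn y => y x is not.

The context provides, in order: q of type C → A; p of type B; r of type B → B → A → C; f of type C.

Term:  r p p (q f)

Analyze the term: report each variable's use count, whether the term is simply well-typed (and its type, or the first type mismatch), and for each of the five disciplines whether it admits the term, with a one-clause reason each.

use counts: q ×1, p ×2, r ×1, f ×1
uses in reading order: r, p, p, q, f
typing: well-typed — term : C
ordered: ✗, uses contraction: p ×2
linear: ✗, uses contraction: p ×2
affine: ✗, uses contraction: p ×2
relevant: ✓, at least one use each (q, p, r, f)
unrestricted: ✓, type-checks (C) and nothing is barred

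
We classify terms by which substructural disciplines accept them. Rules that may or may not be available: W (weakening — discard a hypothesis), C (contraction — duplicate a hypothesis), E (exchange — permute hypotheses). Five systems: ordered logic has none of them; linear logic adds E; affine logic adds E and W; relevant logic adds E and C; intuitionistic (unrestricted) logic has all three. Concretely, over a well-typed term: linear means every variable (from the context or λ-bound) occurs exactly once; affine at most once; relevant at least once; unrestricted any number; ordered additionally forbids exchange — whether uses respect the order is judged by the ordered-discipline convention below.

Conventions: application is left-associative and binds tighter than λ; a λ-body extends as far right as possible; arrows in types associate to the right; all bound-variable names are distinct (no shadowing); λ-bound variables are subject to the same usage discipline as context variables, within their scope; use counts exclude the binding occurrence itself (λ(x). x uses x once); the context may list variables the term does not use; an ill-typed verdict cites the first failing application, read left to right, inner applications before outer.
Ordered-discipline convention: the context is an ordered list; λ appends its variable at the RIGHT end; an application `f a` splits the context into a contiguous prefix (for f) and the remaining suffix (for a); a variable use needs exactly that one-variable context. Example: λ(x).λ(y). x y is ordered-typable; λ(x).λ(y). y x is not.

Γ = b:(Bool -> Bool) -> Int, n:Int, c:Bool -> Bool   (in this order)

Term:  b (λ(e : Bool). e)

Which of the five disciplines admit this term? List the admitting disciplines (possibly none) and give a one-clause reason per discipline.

admitted by: affine, unrestricted
counts: b=1, n=0, c=0, e [bound]=1
order of uses: b, e
typing: ✓ — Int
ordered: ✗ — n, c left unused
linear: ✗ — n, c left unused
affine: ✓ — none of b, n, c, e used more than once
relevant: ✗ — n, c left unused
unrestricted: ✓ — type-checks (Int) and nothing is barred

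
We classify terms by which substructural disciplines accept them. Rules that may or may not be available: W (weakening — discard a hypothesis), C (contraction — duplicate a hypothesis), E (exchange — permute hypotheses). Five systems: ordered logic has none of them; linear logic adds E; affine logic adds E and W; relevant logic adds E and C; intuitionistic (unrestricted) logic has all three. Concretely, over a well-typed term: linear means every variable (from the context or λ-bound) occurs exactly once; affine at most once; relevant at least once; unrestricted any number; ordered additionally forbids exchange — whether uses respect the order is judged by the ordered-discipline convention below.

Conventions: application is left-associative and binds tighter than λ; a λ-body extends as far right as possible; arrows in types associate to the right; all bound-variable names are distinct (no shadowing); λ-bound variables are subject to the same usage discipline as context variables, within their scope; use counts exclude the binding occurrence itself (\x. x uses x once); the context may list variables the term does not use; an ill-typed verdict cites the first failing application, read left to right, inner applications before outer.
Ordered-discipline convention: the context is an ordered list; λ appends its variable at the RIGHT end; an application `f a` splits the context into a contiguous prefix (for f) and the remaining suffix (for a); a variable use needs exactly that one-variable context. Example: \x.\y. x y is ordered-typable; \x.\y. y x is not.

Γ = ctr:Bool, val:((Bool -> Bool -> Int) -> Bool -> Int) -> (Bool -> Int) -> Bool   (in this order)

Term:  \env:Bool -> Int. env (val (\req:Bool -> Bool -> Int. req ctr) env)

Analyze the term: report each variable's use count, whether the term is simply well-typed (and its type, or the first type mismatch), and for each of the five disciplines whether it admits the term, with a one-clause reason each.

usage: ctr: 1, val: 1, env (bound): 2, req (bound): 1
order of uses: env, val, req, ctr, env
typing: well-typed at (Bool -> Int) -> Int
ordered: ✗, uses contraction: env ×2
linear: ✗, uses contraction: env ×2
affine: ✗, uses contraction: env ×2
relevant: ✓, at least one use each (ctr, val, env, req)
unrestricted: ✓, well-typed at (Bool -> Int) -> Int; no restrictions here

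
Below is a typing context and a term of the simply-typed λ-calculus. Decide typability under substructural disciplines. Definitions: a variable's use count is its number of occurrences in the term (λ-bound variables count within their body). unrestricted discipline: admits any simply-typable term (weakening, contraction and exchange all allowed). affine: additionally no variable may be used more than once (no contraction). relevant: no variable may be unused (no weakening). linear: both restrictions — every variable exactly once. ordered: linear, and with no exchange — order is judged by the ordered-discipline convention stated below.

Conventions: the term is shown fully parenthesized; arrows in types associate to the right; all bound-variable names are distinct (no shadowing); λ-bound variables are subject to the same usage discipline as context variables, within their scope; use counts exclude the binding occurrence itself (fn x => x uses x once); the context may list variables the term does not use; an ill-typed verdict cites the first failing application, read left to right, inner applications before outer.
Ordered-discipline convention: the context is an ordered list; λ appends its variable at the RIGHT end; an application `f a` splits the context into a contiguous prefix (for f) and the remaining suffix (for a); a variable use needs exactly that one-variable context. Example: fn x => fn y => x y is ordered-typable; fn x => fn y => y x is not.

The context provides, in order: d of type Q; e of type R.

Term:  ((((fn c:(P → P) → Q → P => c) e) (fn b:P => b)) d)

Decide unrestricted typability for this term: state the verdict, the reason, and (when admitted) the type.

no — a type mismatch blocks all five
variable uses: d: 1×, e: 1×, c [bound]: 1×, b [bound]: 1×
order of uses: c, e, b, d
typing: ill-typed: an argument R mismatches the expected (P → P) → Q → P
across the five disciplines: ordered ✗; linear ✗; affine ✗; relevant ✗; unrestricted ✗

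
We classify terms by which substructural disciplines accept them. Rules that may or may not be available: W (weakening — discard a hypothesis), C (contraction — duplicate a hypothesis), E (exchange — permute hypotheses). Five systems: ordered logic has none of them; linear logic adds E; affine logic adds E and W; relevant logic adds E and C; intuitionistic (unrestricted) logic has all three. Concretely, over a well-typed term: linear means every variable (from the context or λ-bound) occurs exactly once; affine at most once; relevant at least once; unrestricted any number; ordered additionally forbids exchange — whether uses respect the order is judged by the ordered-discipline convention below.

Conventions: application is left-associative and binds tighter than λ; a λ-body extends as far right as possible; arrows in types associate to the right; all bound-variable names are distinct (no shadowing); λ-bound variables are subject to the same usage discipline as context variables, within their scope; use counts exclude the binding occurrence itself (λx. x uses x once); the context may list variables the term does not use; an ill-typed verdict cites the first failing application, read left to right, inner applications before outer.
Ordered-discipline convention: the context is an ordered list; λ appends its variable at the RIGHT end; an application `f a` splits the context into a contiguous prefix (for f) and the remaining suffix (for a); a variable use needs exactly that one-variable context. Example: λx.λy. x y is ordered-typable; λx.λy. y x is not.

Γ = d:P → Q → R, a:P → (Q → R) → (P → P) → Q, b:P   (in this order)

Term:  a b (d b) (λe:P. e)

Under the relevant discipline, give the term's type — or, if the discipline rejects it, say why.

term : Q
counts: d ×1; a ×1; b ×2; e (λ-bound) ×1
use order (left to right): a, b, d, b, e
typing: well-typed — term : Q
all disciplines: ordered ✗, linear ✗, affine ✗, relevant ✓, unrestricted ✓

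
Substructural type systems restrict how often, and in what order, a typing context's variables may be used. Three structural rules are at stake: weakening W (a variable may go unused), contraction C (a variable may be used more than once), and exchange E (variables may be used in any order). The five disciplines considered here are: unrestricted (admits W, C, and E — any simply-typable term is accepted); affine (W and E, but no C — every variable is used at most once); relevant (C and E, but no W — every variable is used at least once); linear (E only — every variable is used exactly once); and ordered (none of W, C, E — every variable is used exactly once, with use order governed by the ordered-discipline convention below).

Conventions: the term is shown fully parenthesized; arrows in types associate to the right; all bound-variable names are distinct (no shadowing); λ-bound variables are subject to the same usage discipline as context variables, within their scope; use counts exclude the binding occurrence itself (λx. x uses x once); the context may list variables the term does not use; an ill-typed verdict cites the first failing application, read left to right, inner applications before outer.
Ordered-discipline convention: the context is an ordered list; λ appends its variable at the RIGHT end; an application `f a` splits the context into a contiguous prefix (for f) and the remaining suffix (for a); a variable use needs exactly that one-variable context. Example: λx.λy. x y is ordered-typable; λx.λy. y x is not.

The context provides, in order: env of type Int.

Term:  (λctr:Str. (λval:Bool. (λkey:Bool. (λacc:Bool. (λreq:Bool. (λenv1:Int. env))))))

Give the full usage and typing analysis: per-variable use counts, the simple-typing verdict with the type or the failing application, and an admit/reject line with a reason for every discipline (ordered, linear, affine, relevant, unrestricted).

use counts: env=1; ctr (λ-bound)=0; val (λ-bound)=0; key (λ-bound)=0; acc (λ-bound)=0; req (λ-bound)=0; env1 (λ-bound)=0
use order (left to right): env
typing: the term checks, with type Str -> Bool -> Bool -> Bool -> Bool -> Int -> Int
ordered: ✗ — ctr, val, key, acc, req, env1 never used (weakening)
linear: ✗ — ctr, val, key, acc, req, env1 never used (weakening)
affine: ✓ — no duplicate uses among env, ctr, val, key, acc, req, env1
relevant: ✗ — ctr, val, key, acc, req, env1 never used (weakening)
unrestricted: ✓ — well-typed at Str -> Bool -> Bool -> Bool -> Bool -> Int -> Int; no restrictions here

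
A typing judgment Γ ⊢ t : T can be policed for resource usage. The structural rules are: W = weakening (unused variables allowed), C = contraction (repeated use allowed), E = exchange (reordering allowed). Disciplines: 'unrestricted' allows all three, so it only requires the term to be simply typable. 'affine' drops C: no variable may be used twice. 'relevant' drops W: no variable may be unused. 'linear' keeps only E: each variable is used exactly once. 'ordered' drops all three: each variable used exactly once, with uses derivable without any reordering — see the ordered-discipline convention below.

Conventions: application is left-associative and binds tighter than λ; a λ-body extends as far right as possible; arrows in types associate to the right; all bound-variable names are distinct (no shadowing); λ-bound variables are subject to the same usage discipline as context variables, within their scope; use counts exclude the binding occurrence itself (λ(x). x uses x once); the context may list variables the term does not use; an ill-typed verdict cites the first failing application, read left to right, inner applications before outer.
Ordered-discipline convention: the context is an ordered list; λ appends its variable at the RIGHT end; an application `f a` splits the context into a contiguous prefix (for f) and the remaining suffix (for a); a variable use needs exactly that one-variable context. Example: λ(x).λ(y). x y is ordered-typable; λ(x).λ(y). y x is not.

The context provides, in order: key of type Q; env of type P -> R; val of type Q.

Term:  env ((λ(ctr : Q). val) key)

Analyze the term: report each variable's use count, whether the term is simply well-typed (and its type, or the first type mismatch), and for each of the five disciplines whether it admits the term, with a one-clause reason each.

variable uses: key ×1, env ×1, val ×1, ctr (λ-bound) ×0
uses in reading order: env, val, key
typing: ill-typed: a function awaiting P gets Q
ordered ✗ (fails simple typing)
linear ✗ (a type mismatch blocks all five)
affine ✗ (the type mismatch rejects it)
relevant ✗ (not simply typable)
unrestricted ✗ (fails simple typing)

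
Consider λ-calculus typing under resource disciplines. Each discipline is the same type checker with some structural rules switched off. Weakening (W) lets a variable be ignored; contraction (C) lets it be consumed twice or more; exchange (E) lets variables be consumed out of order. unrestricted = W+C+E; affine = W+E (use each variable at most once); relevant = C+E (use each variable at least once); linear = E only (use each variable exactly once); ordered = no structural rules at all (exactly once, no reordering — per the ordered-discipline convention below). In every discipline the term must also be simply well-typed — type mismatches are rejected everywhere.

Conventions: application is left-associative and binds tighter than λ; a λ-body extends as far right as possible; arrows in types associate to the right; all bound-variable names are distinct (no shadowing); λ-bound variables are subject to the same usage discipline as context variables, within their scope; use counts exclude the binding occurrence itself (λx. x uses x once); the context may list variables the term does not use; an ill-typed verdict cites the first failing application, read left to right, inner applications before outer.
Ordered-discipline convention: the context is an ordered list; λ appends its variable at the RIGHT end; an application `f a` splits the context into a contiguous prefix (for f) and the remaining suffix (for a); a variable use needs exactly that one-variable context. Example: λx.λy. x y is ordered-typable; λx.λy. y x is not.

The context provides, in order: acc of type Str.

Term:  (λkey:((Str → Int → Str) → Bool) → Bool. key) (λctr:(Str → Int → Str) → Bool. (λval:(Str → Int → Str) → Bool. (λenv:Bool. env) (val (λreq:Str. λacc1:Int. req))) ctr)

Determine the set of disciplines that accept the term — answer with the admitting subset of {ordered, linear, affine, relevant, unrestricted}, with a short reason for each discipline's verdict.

admitting disciplines: affine, unrestricted
variable uses: acc ×0, key (λ-bound) ×1, ctr (λ-bound) ×1, val (λ-bound) ×1, env (λ-bound) ×1, req (λ-bound) ×1, acc1 (λ-bound) ×0
left-to-right use order: key, env, val, req, ctr
typing: ✓ — ((Str → Int → Str) → Bool) → Bool
ordered: ✗ — acc, acc1 left unused
linear: ✗ — acc, acc1 left unused
affine: ✓ — at most one use each (acc, key, ctr, val, env, req, acc1)
relevant: ✗ — acc, acc1 left unused
unrestricted: ✓ — typability at ((Str → Int → Str) → Bool) → Bool is all that's needed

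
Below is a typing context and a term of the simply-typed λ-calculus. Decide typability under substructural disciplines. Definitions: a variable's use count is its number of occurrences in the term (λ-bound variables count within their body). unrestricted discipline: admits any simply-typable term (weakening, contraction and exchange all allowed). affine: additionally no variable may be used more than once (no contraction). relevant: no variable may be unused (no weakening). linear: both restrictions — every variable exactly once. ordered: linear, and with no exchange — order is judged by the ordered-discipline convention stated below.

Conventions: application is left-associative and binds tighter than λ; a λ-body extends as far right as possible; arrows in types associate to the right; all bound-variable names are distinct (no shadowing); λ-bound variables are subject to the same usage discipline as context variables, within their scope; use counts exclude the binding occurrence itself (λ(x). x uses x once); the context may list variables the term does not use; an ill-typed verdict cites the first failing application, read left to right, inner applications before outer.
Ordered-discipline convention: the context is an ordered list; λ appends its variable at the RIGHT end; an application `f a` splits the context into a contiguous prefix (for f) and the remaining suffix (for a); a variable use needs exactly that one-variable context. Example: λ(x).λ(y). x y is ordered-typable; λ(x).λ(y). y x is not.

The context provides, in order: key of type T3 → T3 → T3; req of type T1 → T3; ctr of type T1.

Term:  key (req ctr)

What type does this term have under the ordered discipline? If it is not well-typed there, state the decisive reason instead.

term : T3 → T3
counts: key ×1, req ×1, ctr ×1
use order (left to right): key, req, ctr
typing: well-typed at T3 → T3
per-discipline verdicts: ordered ✓ · linear ✓ · affine ✓ · relevant ✓ · unrestricted ✓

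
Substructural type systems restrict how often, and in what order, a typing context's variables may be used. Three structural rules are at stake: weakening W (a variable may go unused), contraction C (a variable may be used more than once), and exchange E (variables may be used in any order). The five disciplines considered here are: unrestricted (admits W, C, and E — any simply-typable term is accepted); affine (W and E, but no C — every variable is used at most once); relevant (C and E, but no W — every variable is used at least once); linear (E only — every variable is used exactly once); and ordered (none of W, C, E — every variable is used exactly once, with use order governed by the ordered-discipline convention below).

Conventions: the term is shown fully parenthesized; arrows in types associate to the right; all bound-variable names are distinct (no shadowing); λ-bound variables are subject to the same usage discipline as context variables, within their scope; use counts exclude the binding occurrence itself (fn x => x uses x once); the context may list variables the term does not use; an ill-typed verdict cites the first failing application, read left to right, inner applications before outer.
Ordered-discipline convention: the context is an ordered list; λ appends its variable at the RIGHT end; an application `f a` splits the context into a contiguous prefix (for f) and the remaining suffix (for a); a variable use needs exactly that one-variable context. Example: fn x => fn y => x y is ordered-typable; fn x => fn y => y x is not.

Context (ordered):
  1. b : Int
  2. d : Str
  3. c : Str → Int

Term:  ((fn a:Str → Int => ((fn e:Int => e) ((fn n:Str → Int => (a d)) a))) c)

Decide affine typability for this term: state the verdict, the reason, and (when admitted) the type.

no — needs contraction — a ×2
usage: b: 0×; d: 1×; c: 1×; a (bound): 2×; e (bound): 1×; n (bound): 0×
left-to-right use order: e, a, d, a, c
typing: the term checks, with type Int
summary: ordered ✗; linear ✗; affine ✗; relevant ✗; unrestricted ✓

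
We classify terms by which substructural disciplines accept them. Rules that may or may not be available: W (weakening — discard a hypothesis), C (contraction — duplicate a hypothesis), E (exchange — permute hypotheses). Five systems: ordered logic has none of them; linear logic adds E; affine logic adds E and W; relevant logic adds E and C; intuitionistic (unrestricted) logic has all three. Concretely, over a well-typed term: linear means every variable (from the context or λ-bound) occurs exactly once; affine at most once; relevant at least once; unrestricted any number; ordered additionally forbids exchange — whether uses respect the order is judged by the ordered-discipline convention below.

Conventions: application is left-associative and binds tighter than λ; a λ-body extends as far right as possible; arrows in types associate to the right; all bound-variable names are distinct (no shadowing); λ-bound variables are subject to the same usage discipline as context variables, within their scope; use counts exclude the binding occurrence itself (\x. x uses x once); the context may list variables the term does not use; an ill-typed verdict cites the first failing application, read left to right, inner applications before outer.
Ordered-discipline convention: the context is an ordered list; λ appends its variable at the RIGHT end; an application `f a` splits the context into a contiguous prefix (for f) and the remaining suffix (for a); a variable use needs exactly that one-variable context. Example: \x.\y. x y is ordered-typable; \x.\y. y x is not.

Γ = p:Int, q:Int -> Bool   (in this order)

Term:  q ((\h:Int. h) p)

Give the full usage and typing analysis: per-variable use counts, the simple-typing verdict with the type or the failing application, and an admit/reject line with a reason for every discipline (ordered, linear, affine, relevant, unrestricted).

counts: p: 1×; q: 1×; h [bound]: 1×
order of uses: q, h, p
typing: well-typed at Bool
ordered: ✗, no contiguous prefix/suffix split fits q, h, p
linear: ✓, p, q, h: one use apiece
affine: ✓, at most one use each (p, q, h)
relevant: ✓, every one of p, q, h appears
unrestricted: ✓, typability at Bool is all that's needed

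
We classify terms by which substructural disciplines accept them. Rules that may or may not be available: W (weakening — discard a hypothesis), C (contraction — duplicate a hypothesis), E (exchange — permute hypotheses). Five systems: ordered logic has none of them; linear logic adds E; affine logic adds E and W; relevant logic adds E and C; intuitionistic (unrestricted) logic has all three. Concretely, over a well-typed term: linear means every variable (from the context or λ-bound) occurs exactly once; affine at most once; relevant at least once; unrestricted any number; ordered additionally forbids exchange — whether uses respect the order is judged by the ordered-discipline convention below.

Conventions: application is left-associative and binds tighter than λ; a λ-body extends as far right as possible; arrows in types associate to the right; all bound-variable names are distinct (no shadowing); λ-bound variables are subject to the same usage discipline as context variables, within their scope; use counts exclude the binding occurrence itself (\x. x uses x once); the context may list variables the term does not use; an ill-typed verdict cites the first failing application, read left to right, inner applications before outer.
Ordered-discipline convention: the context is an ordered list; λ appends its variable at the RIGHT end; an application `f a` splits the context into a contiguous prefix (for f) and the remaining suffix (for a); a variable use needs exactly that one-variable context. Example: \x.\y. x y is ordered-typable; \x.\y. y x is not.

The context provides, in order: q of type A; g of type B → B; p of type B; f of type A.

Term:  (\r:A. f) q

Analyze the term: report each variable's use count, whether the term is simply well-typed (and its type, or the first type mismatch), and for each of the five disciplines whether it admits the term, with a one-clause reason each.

variable uses: q: 1×; g: 0×; p: 0×; f: 1×; r [bound]: 0×
order of uses: f, q
typing: the term checks, with type A
ordered: ✗, g, p, r never used (weakening)
linear: ✗, g, p, r never used (weakening)
affine: ✓, none of q, g, p, f, r used more than once
relevant: ✗, g, p, r never used (weakening)
unrestricted: ✓, simply typable at A; W, C, E all held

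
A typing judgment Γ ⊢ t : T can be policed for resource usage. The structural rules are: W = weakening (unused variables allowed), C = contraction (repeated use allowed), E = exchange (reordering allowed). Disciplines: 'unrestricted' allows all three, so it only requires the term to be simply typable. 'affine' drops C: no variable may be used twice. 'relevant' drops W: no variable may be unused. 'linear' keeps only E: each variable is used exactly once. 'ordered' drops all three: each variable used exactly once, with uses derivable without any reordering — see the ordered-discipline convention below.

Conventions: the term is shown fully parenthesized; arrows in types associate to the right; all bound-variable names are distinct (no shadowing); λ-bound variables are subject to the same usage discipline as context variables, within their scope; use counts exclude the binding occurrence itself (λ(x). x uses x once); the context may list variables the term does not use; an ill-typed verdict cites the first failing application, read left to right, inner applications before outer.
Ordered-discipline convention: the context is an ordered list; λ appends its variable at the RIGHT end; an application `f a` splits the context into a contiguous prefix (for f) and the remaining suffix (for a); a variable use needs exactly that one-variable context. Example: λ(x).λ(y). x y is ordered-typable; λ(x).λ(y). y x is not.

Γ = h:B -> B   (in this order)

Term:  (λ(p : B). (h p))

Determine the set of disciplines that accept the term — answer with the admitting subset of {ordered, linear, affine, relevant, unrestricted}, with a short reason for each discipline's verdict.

admitted in: ordered, linear, affine, relevant, unrestricted
use counts: h: 1; p (bound): 1
uses in reading order: h, p
typing: the term checks, with type B -> B
ordered: ✓ — one use each (h, p); ordered split holds
linear: ✓ — h, p: one use apiece
affine: ✓ — h, p: no repeats, contraction unneeded
relevant: ✓ — every one of h, p appears
unrestricted: ✓ — simply typable at B -> B; W, C, E all held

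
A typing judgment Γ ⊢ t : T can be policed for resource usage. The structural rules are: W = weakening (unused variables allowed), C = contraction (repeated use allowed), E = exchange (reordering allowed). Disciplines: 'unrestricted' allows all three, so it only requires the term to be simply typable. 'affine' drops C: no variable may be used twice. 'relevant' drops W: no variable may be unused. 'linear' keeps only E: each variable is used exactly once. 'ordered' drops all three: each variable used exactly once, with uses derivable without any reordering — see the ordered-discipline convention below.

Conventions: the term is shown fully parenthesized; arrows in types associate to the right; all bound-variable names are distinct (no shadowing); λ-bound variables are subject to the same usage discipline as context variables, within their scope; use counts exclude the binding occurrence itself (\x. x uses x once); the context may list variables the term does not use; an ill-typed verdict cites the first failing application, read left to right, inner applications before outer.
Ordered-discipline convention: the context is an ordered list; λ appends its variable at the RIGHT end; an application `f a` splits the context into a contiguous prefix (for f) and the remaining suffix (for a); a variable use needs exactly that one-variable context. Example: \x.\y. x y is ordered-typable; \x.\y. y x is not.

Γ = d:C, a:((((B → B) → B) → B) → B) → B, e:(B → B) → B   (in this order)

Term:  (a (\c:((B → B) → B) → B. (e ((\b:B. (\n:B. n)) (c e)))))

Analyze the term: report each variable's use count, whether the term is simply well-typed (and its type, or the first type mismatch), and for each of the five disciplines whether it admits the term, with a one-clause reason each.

counts: d=0, a=1, e=2, c (λ-bound)=1, b (λ-bound)=0, n (λ-bound)=1
uses in reading order: a, e, n, c, e
typing: the term checks, with type B
ordered ✗ (e ×2 used more than once (contraction); needs weakening: d, b unused)
linear ✗ (e ×2 used more than once (contraction); needs weakening: d, b unused)
affine ✗ (e ×2 used more than once (contraction))
relevant ✗ (needs weakening: d, b unused)
unrestricted ✓ (typability at B is all that's needed)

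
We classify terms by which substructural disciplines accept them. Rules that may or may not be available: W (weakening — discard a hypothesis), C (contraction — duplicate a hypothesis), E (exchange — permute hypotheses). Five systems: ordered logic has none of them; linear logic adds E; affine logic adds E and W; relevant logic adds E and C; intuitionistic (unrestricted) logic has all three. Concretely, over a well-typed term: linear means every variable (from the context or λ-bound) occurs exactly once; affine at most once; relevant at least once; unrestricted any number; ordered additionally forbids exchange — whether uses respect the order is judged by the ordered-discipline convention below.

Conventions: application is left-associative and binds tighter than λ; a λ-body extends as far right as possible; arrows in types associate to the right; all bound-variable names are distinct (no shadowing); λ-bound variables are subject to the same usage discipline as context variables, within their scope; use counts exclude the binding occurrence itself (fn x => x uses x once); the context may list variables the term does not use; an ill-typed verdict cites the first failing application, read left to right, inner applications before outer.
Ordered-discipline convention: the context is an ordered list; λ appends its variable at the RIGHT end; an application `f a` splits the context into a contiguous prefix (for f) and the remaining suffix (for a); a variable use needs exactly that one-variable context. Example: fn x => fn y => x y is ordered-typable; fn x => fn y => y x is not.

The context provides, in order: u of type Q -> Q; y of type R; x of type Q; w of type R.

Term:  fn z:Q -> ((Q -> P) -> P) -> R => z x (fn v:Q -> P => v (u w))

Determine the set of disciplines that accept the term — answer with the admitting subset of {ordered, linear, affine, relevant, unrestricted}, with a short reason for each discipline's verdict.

admitted in: none
use counts: u ×1, y ×0, x ×1, w ×1, z (λ-bound) ×1, v (λ-bound) ×1
left-to-right use order: z, x, v, u, w
typing: ill-typed: an argument R mismatches the expected Q
ordered: ✗ — not simply typable
linear: ✗ — fails simple typing
affine: ✗ — a type mismatch blocks all five
relevant: ✗ — the type mismatch rejects it
unrestricted: ✗ — not simply typable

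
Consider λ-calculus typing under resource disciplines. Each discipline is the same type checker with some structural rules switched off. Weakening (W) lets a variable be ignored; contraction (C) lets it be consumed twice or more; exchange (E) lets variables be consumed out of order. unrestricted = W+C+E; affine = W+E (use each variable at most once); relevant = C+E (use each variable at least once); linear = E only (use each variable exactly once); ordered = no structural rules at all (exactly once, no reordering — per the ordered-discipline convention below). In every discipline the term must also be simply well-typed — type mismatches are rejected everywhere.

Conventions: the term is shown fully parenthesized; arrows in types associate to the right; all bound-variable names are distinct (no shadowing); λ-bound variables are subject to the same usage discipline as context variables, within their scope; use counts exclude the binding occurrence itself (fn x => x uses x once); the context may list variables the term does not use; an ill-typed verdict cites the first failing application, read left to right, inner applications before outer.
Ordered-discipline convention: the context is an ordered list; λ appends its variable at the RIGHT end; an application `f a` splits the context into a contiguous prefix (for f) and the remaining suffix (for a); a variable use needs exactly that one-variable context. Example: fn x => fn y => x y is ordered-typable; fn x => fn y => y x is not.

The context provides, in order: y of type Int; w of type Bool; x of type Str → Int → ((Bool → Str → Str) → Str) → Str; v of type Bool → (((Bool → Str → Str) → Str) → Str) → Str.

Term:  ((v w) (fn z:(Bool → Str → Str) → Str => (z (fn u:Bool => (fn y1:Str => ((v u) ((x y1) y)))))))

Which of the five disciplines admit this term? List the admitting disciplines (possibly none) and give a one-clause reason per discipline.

admitting disciplines: relevant, unrestricted
use counts: y: 1×, w: 1×, x: 1×, v: 2×, z [bound]: 1×, u [bound]: 1×, y1 [bound]: 1×
uses in reading order: v, w, z, v, u, x, y1, y
typing: ✓ — Str
ordered ✗ (v ×2 used more than once (contraction))
linear ✗ (v ×2 used more than once (contraction))
affine ✗ (v ×2 used more than once (contraction))
relevant ✓ (every one of y, w, x, v, z, u, y1 appears)
unrestricted ✓ (well-typed at Str; no restrictions here)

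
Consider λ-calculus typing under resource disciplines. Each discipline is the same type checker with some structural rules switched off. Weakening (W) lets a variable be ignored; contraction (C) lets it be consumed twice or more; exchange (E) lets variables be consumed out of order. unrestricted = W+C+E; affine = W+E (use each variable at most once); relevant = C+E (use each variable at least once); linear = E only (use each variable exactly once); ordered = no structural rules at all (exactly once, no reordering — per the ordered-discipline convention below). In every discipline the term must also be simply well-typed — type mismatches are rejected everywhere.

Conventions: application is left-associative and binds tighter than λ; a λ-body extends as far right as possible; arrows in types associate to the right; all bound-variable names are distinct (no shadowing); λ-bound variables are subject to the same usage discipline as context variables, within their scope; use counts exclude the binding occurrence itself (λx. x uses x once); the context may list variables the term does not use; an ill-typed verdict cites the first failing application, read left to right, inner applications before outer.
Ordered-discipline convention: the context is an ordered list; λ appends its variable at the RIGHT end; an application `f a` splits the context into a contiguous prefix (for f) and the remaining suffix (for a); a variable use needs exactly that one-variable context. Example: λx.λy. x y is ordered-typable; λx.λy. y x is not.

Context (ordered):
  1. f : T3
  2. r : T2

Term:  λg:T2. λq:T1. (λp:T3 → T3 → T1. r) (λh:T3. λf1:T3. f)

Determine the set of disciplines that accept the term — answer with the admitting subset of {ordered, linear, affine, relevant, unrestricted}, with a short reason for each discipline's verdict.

accepted by: none
counts: f: 1, r: 1, g (bound): 0, q (bound): 0, p (bound): 0, h (bound): 0, f1 (bound): 0
order of uses: r, f
typing: ill-typed: a function awaiting T3 → T3 → T1 gets T3 → T3 → T3
ordered: ✗, the type mismatch rejects it
linear: ✗, not simply typable
affine: ✗, fails simple typing
relevant: ✗, a type mismatch blocks all five
unrestricted: ✗, the type mismatch rejects it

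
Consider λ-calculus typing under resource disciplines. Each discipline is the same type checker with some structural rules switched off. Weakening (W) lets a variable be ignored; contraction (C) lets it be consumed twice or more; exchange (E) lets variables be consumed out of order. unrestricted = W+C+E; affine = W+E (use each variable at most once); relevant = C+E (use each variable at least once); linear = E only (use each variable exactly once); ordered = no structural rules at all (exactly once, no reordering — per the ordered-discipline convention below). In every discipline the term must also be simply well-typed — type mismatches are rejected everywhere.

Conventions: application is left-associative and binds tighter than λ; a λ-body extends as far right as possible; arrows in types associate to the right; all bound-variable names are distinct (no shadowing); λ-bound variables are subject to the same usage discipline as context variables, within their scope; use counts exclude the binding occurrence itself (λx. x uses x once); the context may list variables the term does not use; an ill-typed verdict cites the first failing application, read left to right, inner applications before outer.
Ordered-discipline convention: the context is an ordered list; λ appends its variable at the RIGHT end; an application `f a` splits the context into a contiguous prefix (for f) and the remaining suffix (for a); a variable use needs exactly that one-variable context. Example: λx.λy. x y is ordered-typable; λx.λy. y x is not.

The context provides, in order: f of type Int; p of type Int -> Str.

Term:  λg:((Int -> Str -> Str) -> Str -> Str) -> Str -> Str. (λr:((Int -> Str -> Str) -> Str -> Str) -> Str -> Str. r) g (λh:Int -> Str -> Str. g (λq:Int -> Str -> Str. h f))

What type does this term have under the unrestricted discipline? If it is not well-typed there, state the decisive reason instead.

term : (((Int -> Str -> Str) -> Str -> Str) -> Str -> Str) -> Str -> Str
usage: f: 1, p: 0, g (λ-bound): 2, r (λ-bound): 1, h (λ-bound): 1, q (λ-bound): 0
use order (left to right): r, g, g, h, f
typing: ✓ — (((Int -> Str -> Str) -> Str -> Str) -> Str -> Str) -> Str -> Str
per-discipline verdicts: ordered ✗; linear ✗; affine ✗; relevant ✗; unrestricted ✓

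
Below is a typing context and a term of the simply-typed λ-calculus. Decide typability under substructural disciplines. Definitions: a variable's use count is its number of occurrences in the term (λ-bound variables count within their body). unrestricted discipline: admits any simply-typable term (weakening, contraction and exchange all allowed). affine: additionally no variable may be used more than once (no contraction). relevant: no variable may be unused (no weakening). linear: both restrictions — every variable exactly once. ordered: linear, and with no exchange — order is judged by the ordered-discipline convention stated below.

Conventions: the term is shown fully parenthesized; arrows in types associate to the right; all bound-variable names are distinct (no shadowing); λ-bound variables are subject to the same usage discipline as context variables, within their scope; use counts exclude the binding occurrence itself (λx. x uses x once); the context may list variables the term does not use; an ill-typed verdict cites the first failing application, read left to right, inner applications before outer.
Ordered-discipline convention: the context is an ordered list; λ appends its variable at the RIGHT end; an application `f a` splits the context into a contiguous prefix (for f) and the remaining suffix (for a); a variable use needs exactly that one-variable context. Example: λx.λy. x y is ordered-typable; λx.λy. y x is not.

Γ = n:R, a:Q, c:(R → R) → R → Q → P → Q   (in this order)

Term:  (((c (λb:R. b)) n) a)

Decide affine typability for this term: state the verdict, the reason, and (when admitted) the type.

yes — no duplicate uses among n, a, c, b; term : P → Q
variable uses: n: 1×, a: 1×, c: 1×, b (bound): 1×
left-to-right use order: c, b, n, a
typing: well-typed — term : P → Q
across the five disciplines: ordered ✗; linear ✓; affine ✓; relevant ✓; unrestricted ✓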